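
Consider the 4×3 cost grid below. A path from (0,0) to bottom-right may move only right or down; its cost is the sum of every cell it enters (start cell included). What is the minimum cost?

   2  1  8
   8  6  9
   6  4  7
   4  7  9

One optimal route is (0,0) -> (0,1) -> (1,1) -> (2,1) -> (2,2) -> (3,2).
Its cost is 2 + 1 + 6 + 4 + 7 + 9 = 29.
For comparison, the top-then-right route costs 36.

29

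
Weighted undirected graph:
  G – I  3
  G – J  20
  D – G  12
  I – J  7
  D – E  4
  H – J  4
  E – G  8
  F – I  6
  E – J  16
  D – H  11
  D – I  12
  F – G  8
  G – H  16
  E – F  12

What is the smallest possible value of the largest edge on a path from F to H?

7

Some routes from F to H:
F - I - J - H: max(6, 7, 4) = 7
F - E - D - H: max(12, 4, 11) = 12
F - G - I - J - H: max(8, 3, 7, 4) = 8
F - G - E - D - H: max(8, 8, 4, 11) = 11
F - I - G - E - D - H: max(6, 3, 8, 4, 11) = 11
Smallest bottleneck: 7.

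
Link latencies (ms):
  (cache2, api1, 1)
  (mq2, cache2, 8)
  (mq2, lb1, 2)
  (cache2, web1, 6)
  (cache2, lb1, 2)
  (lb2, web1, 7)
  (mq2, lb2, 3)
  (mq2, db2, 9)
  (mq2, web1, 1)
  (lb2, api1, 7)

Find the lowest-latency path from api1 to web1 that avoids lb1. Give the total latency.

7

Comparing a few candidate routes:
api1-cache2-mq2-lb2-web1: 1 + 8 + 3 + 7 = 19
api1-lb2-mq2-web1: 7 + 3 + 1 = 11
api1-cache2-web1: 1 + 6 = 7
api1-cache2-mq2-web1: 1 + 8 + 1 = 10
api1-lb2-web1: 7 + 7 = 14
Shortest: 7 ms.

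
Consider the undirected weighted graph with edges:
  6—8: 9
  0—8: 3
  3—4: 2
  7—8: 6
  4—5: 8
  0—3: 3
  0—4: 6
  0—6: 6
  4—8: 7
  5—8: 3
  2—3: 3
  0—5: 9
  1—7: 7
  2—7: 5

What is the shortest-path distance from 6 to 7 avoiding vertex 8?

Paths from 6 to 7 avoiding 8:
6 → 0 → 5 → 4 → 3 → 2 → 7: 6 + 9 + 8 + 2 + 3 + 5 = 33
6 → 0 → 3 → 2 → 7: 6 + 3 + 3 + 5 = 17
6 → 0 → 4 → 3 → 2 → 7: 6 + 6 + 2 + 3 + 5 = 22
Shortest: 17.

17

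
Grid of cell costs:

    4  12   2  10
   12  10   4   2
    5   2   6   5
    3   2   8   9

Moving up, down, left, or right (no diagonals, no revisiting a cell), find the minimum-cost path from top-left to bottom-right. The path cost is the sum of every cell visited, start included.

Best path: r0c0 r0c1 r0c2 r1c2 r1c3 r2c3 r3c3
Cost: 4 + 12 + 2 + 4 + 2 + 5 + 9 = 38

38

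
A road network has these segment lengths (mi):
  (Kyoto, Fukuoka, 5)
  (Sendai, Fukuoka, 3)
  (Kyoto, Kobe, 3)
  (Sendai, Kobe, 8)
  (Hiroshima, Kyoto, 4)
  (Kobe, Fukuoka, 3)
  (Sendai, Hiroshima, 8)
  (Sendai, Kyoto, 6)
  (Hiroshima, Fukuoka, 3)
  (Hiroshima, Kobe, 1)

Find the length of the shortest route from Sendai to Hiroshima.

6

Some routes from Sendai to Hiroshima:
Sendai → Fukuoka → Kobe → Hiroshima: 3 + 3 + 1 = 7
Sendai → Fukuoka → Hiroshima: 3 + 3 = 6
Sendai → Kobe → Hiroshima: 8 + 1 = 9
Sendai → Hiroshima: 8
The minimum is 6 mi.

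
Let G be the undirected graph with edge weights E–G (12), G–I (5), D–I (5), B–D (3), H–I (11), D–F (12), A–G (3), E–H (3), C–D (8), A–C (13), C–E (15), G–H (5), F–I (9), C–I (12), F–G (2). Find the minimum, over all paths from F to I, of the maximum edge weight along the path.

Some routes from F to I:
F→G→H→I: max(2, 5, 11) = 11
F→G→I: max(2, 5) = 5
F→I: max(9) = 9
Smallest bottleneck: 5.

5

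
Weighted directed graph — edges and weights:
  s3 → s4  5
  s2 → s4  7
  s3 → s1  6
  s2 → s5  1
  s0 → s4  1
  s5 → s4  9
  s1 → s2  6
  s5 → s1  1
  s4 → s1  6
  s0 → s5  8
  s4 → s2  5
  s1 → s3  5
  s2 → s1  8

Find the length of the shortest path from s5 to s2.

7

Paths from s5 to s2:
s5 → s1 → s3 → s4 → s2: 1 + 5 + 5 + 5 = 16
s5 → s4 → s2: 9 + 5 = 14
s5 → s1 → s2: 1 + 6 = 7
s5 → s4 → s1 → s2: 9 + 6 + 6 = 21
The minimum is 7.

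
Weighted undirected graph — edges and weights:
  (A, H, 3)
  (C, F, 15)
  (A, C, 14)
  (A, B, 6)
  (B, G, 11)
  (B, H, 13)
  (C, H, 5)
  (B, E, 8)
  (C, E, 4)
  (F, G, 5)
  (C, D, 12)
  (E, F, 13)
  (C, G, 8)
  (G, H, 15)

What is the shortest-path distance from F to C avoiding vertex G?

15

Some routes from F to C avoiding G:
F-E-B-A-C: 13 + 8 + 6 + 14 = 41
F-E-C: 13 + 4 = 17
F-C: 15
F-E-B-A-H-C: 13 + 8 + 6 + 3 + 5 = 35
F-E-B-H-C: 13 + 8 + 13 + 5 = 39
The minimum is 15.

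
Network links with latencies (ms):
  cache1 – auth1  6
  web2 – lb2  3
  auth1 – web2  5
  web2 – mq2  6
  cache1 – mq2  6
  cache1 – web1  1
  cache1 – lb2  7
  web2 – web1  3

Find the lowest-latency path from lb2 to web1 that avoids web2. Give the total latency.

8

Candidate routes:
lb2→cache1→web1: 7 + 1 = 8
The minimum is 8 ms.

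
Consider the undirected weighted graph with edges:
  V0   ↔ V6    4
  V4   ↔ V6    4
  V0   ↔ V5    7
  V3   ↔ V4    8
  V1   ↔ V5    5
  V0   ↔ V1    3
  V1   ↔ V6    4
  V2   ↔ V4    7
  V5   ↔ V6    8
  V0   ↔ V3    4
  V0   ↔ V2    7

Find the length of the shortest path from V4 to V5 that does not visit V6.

A few of the V4→V5 routes:
V4 → V2 → V0 → V5: 7 + 7 + 7 = 21
V4 → V3 → V0 → V1 → V5: 8 + 4 + 3 + 5 = 20
V4 → V3 → V0 → V5: 8 + 4 + 7 = 19
Best route has total 19.

19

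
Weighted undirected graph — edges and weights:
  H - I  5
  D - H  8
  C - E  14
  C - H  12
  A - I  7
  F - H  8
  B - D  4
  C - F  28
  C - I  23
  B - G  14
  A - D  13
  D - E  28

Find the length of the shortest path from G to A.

Checking several routes:
G - B - D - E - C - H - I - A: 14 + 4 + 28 + 14 + 12 + 5 + 7 = 84
G - B - D - A: 14 + 4 + 13 = 31
G - B - D - E - C - I - A: 14 + 4 + 28 + 14 + 23 + 7 = 90
G - B - D - H - C - I - A: 14 + 4 + 8 + 12 + 23 + 7 = 68
G - B - D - H - I - A: 14 + 4 + 8 + 5 + 7 = 38
Shortest: 31.

31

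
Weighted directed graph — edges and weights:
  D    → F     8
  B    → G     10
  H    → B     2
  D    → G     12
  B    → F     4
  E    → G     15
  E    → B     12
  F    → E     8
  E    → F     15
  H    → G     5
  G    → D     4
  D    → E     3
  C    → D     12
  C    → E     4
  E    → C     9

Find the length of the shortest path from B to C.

Paths from B to C:
B → F → E → C: 4 + 8 + 9 = 21
B → G → D → E → C: 10 + 4 + 3 + 9 = 26
B → G → D → F → E → C: 10 + 4 + 8 + 8 + 9 = 39
Shortest: 21.

21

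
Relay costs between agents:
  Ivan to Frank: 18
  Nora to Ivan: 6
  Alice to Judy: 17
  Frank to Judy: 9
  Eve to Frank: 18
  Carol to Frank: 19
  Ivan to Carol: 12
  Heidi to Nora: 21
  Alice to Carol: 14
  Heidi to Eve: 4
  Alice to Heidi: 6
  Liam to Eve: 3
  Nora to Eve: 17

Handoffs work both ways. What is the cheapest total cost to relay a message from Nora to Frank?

24

A few of the Nora→Frank routes:
Nora - Ivan - Frank: 6 + 18 = 24
Nora - Heidi - Eve - Frank: 21 + 4 + 18 = 43
Nora - Eve - Frank: 17 + 18 = 35
Nora - Heidi - Alice - Judy - Frank: 21 + 6 + 17 + 9 = 53
Nora - Ivan - Carol - Frank: 6 + 12 + 19 = 37
Best route has total 24.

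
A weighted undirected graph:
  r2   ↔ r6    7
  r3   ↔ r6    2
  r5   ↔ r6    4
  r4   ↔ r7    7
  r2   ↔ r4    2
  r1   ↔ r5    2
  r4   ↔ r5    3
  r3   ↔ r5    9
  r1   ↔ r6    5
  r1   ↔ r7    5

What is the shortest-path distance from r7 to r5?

7

Some routes from r7 to r5:
r7-r1-r6-r3-r5: 5 + 5 + 2 + 9 = 21
r7-r4-r2-r6-r5: 7 + 2 + 7 + 4 = 20
r7-r4-r5: 7 + 3 = 10
r7-r1-r6-r5: 5 + 5 + 4 = 14
r7-r1-r5: 5 + 2 = 7
Shortest: 7.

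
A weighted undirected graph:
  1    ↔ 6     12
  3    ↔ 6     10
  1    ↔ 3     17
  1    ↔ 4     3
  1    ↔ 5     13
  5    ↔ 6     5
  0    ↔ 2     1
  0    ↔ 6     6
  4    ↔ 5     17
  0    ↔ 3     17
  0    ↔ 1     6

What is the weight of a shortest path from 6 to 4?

15

Checking several routes:
6 -> 1 -> 4: 12 + 3 = 15
6 -> 0 -> 1 -> 4: 6 + 6 + 3 = 15
6 -> 5 -> 1 -> 4: 5 + 13 + 3 = 21
Shortest: 15.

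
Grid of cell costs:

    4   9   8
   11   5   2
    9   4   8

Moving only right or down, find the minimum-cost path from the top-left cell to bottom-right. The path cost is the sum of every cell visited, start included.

28

Best path: r0c0 r0c1 r1c1 r1c2 r2c2
Cost: 4 + 9 + 5 + 2 + 8 = 28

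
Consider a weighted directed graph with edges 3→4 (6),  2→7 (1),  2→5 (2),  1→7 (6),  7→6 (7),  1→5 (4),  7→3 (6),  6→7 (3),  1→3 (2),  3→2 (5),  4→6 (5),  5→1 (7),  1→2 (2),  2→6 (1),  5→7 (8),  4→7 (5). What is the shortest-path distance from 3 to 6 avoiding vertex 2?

11

Routes from 3 to 6 avoiding 2:
3→4→6: 6 + 5 = 11
3→4→7→6: 6 + 5 + 7 = 18
Shortest: 11.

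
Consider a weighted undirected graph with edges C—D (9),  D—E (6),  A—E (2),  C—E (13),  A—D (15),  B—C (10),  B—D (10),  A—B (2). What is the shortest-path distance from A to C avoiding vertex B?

15

Checking several routes:
A - D - C: 15 + 9 = 24
A - E - D - C: 2 + 6 + 9 = 17
A - E - C: 2 + 13 = 15
Best route has total 15.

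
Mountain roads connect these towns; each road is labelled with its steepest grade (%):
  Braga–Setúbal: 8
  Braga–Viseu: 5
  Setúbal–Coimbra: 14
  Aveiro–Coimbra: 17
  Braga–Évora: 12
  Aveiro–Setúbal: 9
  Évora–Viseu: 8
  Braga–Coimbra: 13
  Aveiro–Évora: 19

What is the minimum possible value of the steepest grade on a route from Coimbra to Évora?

13

Some routes from Coimbra to Évora:
Coimbra -> Setúbal -> Braga -> Viseu -> Évora: max(14, 8, 5, 8) = 14
Coimbra -> Setúbal -> Braga -> Évora: max(14, 8, 12) = 14
Coimbra -> Aveiro -> Setúbal -> Braga -> Évora: max(17, 9, 8, 12) = 17
Coimbra -> Aveiro -> Setúbal -> Braga -> Viseu -> Évora: max(17, 9, 8, 5, 8) = 17
Coimbra -> Braga -> Évora: max(13, 12) = 13
Coimbra -> Braga -> Viseu -> Évora: max(13, 5, 8) = 13
Smallest bottleneck: 13%.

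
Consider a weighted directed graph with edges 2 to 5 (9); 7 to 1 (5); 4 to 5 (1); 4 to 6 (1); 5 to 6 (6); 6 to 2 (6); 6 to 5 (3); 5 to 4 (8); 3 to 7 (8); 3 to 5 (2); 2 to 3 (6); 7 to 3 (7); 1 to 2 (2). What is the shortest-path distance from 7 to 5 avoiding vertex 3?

16

Candidate routes:
7 - 1 - 2 - 5: 5 + 2 + 9 = 16
Shortest: 16.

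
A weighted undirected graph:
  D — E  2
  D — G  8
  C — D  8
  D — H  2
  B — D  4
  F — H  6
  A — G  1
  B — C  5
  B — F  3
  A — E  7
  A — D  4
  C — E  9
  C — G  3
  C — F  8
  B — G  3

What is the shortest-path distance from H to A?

6

Checking several routes:
H - D - G - A: 2 + 8 + 1 = 11
H - F - B - G - A: 6 + 3 + 3 + 1 = 13
H - D - B - G - A: 2 + 4 + 3 + 1 = 10
H - D - E - A: 2 + 2 + 7 = 11
H - D - A: 2 + 4 = 6
Shortest: 6.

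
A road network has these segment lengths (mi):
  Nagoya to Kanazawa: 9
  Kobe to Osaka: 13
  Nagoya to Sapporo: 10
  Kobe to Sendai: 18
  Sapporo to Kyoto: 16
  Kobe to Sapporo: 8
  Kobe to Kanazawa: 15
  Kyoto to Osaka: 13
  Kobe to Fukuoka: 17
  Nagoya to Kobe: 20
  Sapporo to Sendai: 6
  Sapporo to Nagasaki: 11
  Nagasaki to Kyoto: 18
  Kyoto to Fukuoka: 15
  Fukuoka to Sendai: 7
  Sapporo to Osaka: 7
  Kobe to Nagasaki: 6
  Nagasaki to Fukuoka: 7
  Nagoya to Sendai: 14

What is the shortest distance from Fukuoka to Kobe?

Some routes from Fukuoka to Kobe:
Fukuoka→Sendai→Sapporo→Kobe: 7 + 6 + 8 = 21
Fukuoka→Sendai→Kobe: 7 + 18 = 25
Fukuoka→Nagasaki→Kobe: 7 + 6 = 13
Fukuoka→Kobe: 17
Shortest: 13 mi.

13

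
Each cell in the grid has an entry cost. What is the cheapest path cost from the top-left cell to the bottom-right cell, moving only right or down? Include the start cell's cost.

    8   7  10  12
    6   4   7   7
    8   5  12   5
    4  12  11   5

Path r0c0 -> r1c0 -> r1c1 -> r1c2 -> r1c3 -> r2c3 -> r3c3: 8 + 6 + 4 + 7 + 7 + 5 + 5 = 42.
For comparison, the top-then-right route costs 54.

42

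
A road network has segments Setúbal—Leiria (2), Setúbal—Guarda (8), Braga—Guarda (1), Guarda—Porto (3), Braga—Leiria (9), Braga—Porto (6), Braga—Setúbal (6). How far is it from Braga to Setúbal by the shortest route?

6

Routes from Braga to Setúbal:
Braga → Leiria → Setúbal: 9 + 2 = 11
Braga → Porto → Guarda → Setúbal: 6 + 3 + 8 = 17
Braga → Guarda → Setúbal: 1 + 8 = 9
Braga → Setúbal: 6
Shortest: 6.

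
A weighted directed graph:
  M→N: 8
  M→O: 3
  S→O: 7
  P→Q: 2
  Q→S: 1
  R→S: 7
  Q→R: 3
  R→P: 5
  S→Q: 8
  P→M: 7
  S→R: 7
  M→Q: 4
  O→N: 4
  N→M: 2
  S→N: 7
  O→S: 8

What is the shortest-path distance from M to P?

12

Paths from M to P:
M → Q → S → R → P: 4 + 1 + 7 + 5 = 17
M → O → S → Q → R → P: 3 + 8 + 8 + 3 + 5 = 27
M → Q → R → P: 4 + 3 + 5 = 12
M → O → S → R → P: 3 + 8 + 7 + 5 = 23
Best route has total 12.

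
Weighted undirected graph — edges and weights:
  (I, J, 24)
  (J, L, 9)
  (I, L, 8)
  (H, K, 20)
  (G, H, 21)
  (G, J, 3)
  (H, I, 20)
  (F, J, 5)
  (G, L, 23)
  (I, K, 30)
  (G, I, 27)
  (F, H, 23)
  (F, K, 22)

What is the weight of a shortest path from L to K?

Comparing a few candidate routes:
L -> I -> K: 8 + 30 = 38
L -> J -> G -> H -> K: 9 + 3 + 21 + 20 = 53
L -> J -> F -> K: 9 + 5 + 22 = 36
L -> I -> H -> K: 8 + 20 + 20 = 48
The minimum is 36.

36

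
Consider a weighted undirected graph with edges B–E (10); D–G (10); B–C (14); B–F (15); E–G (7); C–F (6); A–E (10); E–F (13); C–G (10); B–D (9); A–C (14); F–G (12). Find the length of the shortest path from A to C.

Some routes from A to C:
A→C: 14
A→E→G→C: 10 + 7 + 10 = 27
A→E→F→C: 10 + 13 + 6 = 29
A→E→B→C: 10 + 10 + 14 = 34
The minimum is 14.

14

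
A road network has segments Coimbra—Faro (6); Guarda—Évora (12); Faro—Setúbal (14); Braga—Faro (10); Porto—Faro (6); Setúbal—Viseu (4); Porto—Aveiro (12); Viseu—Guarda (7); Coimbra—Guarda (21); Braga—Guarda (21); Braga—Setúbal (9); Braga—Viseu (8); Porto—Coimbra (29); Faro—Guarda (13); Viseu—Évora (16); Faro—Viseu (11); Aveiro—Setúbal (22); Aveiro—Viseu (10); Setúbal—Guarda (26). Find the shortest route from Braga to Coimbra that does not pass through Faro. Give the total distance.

Checking several routes:
Braga -> Guarda -> Coimbra: 21 + 21 = 42
Braga -> Viseu -> Guarda -> Coimbra: 8 + 7 + 21 = 36
Braga -> Setúbal -> Viseu -> Guarda -> Coimbra: 9 + 4 + 7 + 21 = 41
Best route has total 36 km.

36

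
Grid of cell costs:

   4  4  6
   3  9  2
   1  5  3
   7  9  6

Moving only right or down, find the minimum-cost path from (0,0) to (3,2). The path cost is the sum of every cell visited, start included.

Best path: r0c0 → r1c0 → r2c0 → r2c1 → r2c2 → r3c2
Cost: 4 + 3 + 1 + 5 + 3 + 6 = 22
For comparison, the top-then-right route costs 25.

22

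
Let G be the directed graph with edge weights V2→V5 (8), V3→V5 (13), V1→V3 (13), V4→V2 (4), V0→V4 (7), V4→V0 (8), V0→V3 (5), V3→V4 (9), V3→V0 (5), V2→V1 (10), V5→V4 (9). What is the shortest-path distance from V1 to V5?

26

Candidate routes:
V1→V3→V5: 13 + 13 = 26
V1→V3→V0→V4→V2→V5: 13 + 5 + 7 + 4 + 8 = 37
V1→V3→V4→V2→V5: 13 + 9 + 4 + 8 = 34
Best route has total 26.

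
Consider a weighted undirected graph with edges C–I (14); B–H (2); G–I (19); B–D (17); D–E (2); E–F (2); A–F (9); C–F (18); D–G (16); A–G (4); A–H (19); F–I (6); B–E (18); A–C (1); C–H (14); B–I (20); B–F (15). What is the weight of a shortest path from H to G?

19

A few of the H→G routes:
H→B→D→G: 2 + 17 + 16 = 35
H→B→F→A→G: 2 + 15 + 9 + 4 = 30
H→B→E→F→A→G: 2 + 18 + 2 + 9 + 4 = 35
H→A→G: 19 + 4 = 23
H→C→A→G: 14 + 1 + 4 = 19
Shortest: 19.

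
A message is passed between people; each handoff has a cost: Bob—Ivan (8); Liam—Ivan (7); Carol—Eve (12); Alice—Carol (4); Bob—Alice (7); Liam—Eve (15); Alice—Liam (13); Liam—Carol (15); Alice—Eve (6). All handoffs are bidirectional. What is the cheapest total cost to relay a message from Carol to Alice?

4

Some routes from Carol to Alice:
Carol -> Liam -> Alice: 15 + 13 = 28
Carol -> Eve -> Alice: 12 + 6 = 18
Carol -> Liam -> Eve -> Alice: 15 + 15 + 6 = 36
Carol -> Alice: 4
Best route has total 4.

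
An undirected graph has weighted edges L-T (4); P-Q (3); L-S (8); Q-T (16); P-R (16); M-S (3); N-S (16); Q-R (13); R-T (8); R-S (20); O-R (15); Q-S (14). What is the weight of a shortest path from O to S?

35

Comparing a few candidate routes:
O - R - T - Q - S: 15 + 8 + 16 + 14 = 53
O - R - P - Q - S: 15 + 16 + 3 + 14 = 48
O - R - S: 15 + 20 = 35
O - R - T - L - S: 15 + 8 + 4 + 8 = 35
O - R - Q - S: 15 + 13 + 14 = 42
Best route has total 35.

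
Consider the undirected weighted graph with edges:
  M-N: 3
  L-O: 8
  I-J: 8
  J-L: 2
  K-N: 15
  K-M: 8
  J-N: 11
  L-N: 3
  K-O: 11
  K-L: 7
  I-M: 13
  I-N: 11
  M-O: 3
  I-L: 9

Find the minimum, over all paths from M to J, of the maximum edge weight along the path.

A few of the M→J routes:
M -> K -> L -> J: max(8, 7, 2) = 8
M -> O -> L -> J: max(3, 8, 2) = 8
M -> N -> L -> J: max(3, 3, 2) = 3
Smallest bottleneck: 3.

3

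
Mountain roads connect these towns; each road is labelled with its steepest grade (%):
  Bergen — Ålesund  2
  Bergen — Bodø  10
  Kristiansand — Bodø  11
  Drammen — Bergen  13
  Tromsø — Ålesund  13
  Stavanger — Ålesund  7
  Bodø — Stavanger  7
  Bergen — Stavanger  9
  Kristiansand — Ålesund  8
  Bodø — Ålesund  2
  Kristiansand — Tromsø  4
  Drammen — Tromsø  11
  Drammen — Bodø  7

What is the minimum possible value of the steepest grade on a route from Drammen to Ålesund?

7

Some routes from Drammen to Ålesund:
Drammen -> Bodø -> Bergen -> Ålesund: max(7, 10, 2) = 10
Drammen -> Bodø -> Stavanger -> Ålesund: max(7, 7, 7) = 7
Drammen -> Bodø -> Stavanger -> Bergen -> Ålesund: max(7, 7, 9, 2) = 9
Drammen -> Bodø -> Ålesund: max(7, 2) = 7
Drammen -> Bodø -> Bergen -> Stavanger -> Ålesund: max(7, 10, 9, 7) = 10
Drammen -> Tromsø -> Kristiansand -> Bodø -> Stavanger -> Bergen -> Ålesund: max(11, 4, 11, 7, 9, 2) = 11
The minimum achievable maximum is 7%.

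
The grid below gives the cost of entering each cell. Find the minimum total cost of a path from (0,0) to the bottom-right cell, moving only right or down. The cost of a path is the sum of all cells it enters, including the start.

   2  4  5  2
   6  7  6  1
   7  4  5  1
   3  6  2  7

22

Path [0,0] → [0,1] → [0,2] → [0,3] → [1,3] → [2,3] → [3,3]: 2 + 4 + 5 + 2 + 1 + 1 + 7 = 22.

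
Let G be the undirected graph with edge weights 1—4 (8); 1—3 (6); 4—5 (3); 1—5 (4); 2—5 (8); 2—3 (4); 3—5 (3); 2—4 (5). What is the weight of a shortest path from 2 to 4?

5

Comparing a few candidate routes:
2-3-1-5-4: 4 + 6 + 4 + 3 = 17
2-5-4: 8 + 3 = 11
2-3-1-4: 4 + 6 + 8 = 18
2-4: 5
2-3-5-4: 4 + 3 + 3 = 10
Best route has total 5.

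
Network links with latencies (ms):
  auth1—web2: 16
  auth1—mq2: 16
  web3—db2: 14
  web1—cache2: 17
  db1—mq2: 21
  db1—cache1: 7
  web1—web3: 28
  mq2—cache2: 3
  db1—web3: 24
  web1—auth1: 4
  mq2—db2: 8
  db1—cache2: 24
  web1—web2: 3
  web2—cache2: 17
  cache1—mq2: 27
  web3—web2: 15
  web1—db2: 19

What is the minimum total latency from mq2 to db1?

Comparing a few candidate routes:
mq2 -> cache2 -> db1: 3 + 24 = 27
mq2 -> db1: 21
mq2 -> cache1 -> db1: 27 + 7 = 34
Shortest: 21 ms.

21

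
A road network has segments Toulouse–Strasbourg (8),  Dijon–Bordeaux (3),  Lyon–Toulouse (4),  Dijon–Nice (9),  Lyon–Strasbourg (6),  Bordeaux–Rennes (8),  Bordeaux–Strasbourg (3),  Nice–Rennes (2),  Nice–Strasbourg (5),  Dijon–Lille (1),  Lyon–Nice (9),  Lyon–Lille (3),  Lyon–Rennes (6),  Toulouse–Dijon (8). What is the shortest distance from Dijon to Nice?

A few of the Dijon→Nice routes:
Dijon - Nice: 9
Dijon - Bordeaux - Strasbourg - Nice: 3 + 3 + 5 = 11
Dijon - Lille - Lyon - Rennes - Nice: 1 + 3 + 6 + 2 = 12
Best route has total 9 km.

9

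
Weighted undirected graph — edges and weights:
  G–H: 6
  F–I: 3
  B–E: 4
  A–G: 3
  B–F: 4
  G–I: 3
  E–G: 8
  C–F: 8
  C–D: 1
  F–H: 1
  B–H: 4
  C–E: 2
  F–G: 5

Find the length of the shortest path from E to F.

8

Some routes from E to F:
E→C→F: 2 + 8 = 10
E→G→F: 8 + 5 = 13
E→B→H→F: 4 + 4 + 1 = 9
E→B→F: 4 + 4 = 8
Shortest: 8.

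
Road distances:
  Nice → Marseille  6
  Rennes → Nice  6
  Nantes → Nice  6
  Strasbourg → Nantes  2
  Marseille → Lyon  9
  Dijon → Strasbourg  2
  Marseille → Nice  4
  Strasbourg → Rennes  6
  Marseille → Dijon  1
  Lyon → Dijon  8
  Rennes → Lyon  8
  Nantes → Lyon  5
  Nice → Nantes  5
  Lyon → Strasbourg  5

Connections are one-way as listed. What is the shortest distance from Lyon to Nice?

Checking several routes:
Lyon -> Strasbourg -> Nantes -> Nice: 5 + 2 + 6 = 13
Lyon -> Dijon -> Strasbourg -> Nantes -> Nice: 8 + 2 + 2 + 6 = 18
Lyon -> Strasbourg -> Rennes -> Nice: 5 + 6 + 6 = 17
Shortest: 13.

13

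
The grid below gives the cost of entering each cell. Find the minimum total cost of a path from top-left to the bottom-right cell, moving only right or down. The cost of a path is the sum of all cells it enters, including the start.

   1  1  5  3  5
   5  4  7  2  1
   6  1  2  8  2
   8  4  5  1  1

One optimal route is r0c0→r0c1→r0c2→r0c3→r1c3→r1c4→r2c4→r3c4.
Its cost is 1 + 1 + 5 + 3 + 2 + 1 + 2 + 1 = 16.
(Top row then right column would cost 19.)

16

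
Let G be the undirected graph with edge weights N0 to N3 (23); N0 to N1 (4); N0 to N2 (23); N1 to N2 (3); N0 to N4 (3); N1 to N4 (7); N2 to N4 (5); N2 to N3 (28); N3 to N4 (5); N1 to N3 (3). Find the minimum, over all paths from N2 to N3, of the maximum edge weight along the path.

3

Checking several routes:
N2→N4→N0→N1→N3: max(5, 3, 4, 3) = 5
N2→N1→N0→N4→N3: max(3, 4, 3, 5) = 5
N2→N1→N3: max(3, 3) = 3
N2→N4→N3: max(5, 5) = 5
Smallest bottleneck: 3.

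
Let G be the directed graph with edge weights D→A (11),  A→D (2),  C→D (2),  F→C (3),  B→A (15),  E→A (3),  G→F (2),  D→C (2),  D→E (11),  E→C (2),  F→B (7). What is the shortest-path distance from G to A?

18

Paths from G to A:
G - F - C - D - A: 2 + 3 + 2 + 11 = 18
G - F - C - D - E - A: 2 + 3 + 2 + 11 + 3 = 21
G - F - B - A: 2 + 7 + 15 = 24
The minimum is 18.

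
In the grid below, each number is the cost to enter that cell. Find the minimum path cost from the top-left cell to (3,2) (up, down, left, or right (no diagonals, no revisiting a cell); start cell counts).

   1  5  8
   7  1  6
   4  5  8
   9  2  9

23

Cheapest: [0,0]→[0,1]→[1,1]→[2,1]→[3,1]→[3,2]
  1 + 5 + 1 + 5 + 2 + 9 = 23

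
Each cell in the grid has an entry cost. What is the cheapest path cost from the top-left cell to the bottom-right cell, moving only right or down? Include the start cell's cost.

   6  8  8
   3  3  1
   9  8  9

Take r0c0 -> r1c0 -> r1c1 -> r1c2 -> r2c2 for a total of 6 + 3 + 3 + 1 + 9 = 22.

22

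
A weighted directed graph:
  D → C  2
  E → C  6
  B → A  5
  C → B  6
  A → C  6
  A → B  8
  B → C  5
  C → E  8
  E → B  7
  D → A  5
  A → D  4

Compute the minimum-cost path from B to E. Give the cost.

13

Candidate routes:
B-A-D-C-E: 5 + 4 + 2 + 8 = 19
B-C-E: 5 + 8 = 13
B-A-C-E: 5 + 6 + 8 = 19
The minimum is 13.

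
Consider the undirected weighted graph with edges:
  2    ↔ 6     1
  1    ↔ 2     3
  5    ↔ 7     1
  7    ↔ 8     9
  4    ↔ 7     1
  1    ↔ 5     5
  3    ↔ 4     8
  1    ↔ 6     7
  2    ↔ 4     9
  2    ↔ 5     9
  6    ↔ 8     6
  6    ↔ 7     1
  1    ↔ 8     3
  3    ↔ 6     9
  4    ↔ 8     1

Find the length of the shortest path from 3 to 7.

9

Some routes from 3 to 7:
3-4-8-1-2-6-7: 8 + 1 + 3 + 3 + 1 + 1 = 17
3-4-8-1-5-7: 8 + 1 + 3 + 5 + 1 = 18
3-4-7: 8 + 1 = 9
3-6-7: 9 + 1 = 10
3-4-8-6-7: 8 + 1 + 6 + 1 = 16
3-6-8-4-7: 9 + 6 + 1 + 1 = 17
Best route has total 9.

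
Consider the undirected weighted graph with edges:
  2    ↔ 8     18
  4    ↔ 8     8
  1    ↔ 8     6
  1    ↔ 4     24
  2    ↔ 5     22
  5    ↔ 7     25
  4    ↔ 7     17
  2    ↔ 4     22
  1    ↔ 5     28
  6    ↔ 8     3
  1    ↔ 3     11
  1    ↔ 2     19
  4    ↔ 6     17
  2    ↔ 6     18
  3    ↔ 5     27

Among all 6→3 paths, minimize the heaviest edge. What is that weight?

11

Checking several routes:
6 -> 8 -> 1 -> 3: max(3, 6, 11) = 11
6 -> 2 -> 8 -> 1 -> 3: max(18, 18, 6, 11) = 18
6 -> 4 -> 8 -> 1 -> 3: max(17, 8, 6, 11) = 17
The minimum achievable maximum is 11.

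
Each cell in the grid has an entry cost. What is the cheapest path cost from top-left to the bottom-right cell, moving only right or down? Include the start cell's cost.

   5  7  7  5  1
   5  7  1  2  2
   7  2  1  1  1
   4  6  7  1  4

Path r0c0 -> r1c0 -> r1c1 -> r1c2 -> r2c2 -> r2c3 -> r2c4 -> r3c4: 5 + 5 + 7 + 1 + 1 + 1 + 1 + 4 = 25.
For comparison, the top-then-right route costs 32.

25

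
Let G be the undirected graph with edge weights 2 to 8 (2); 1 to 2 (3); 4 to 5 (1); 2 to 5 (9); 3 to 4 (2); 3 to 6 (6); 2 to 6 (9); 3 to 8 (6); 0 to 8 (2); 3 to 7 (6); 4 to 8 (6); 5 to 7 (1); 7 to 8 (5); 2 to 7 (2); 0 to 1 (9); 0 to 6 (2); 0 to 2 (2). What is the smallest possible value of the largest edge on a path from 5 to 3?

Comparing a few candidate routes:
5→7→8→4→3: max(1, 5, 6, 2) = 6
5→7→3: max(1, 6) = 6
5→7→8→2→0→6→3: max(1, 5, 2, 2, 2, 6) = 6
5→4→3: max(1, 2) = 2
5→7→8→0→6→3: max(1, 5, 2, 2, 6) = 6
The minimum achievable maximum is 2.

2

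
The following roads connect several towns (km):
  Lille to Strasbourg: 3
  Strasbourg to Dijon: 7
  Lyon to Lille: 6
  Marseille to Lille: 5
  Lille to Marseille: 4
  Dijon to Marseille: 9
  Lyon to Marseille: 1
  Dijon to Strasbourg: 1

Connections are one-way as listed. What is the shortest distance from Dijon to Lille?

Paths from Dijon to Lille:
Dijon-Marseille-Lille: 9 + 5 = 14
The minimum is 14 km.

14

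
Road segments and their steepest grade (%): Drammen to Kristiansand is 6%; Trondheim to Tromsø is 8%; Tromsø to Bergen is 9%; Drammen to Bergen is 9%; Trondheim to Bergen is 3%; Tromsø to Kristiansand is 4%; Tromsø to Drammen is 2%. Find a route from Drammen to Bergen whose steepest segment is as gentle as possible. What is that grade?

8

Routes from Drammen to Bergen:
Drammen → Bergen: max(9) = 9
Drammen → Kristiansand → Tromsø → Trondheim → Bergen: max(6, 4, 8, 3) = 8
Drammen → Kristiansand → Tromsø → Bergen: max(6, 4, 9) = 9
Drammen → Tromsø → Bergen: max(2, 9) = 9
Drammen → Tromsø → Trondheim → Bergen: max(2, 8, 3) = 8
Best route has worst link 8%.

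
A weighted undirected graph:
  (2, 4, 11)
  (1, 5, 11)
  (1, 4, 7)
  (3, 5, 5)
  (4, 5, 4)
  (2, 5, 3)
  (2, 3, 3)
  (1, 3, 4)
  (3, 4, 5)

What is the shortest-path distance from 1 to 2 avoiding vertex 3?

Paths from 1 to 2 avoiding 3:
1 -> 4 -> 2: 7 + 11 = 18
1 -> 5 -> 2: 11 + 3 = 14
1 -> 5 -> 4 -> 2: 11 + 4 + 11 = 26
1 -> 4 -> 5 -> 2: 7 + 4 + 3 = 14
Best route has total 14.

14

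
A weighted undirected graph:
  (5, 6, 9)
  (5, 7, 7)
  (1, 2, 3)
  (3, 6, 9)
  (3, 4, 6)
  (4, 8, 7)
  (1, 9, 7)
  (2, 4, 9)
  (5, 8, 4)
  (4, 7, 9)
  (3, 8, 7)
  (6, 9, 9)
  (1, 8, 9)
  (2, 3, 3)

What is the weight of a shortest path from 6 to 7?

Comparing a few candidate routes:
6 - 3 - 8 - 5 - 7: 9 + 7 + 4 + 7 = 27
6 - 5 - 7: 9 + 7 = 16
6 - 3 - 4 - 7: 9 + 6 + 9 = 24
6 - 5 - 8 - 4 - 7: 9 + 4 + 7 + 9 = 29
Shortest: 16.

16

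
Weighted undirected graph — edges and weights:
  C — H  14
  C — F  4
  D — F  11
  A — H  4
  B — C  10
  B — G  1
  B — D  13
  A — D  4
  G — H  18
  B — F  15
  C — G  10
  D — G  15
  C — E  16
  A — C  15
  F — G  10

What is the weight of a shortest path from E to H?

Comparing a few candidate routes:
E -> C -> F -> D -> A -> H: 16 + 4 + 11 + 4 + 4 = 39
E -> C -> H: 16 + 14 = 30
E -> C -> A -> H: 16 + 15 + 4 = 35
E -> C -> G -> H: 16 + 10 + 18 = 44
The minimum is 30.

30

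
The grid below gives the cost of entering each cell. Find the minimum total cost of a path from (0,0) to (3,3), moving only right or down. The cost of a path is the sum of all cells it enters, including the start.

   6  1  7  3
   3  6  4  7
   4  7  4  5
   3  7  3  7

One optimal route is r0c0 → r0c1 → r1c1 → r1c2 → r2c2 → r3c2 → r3c3.
Its cost is 6 + 1 + 6 + 4 + 4 + 3 + 7 = 31.
(Top row then right column would cost 36.)

31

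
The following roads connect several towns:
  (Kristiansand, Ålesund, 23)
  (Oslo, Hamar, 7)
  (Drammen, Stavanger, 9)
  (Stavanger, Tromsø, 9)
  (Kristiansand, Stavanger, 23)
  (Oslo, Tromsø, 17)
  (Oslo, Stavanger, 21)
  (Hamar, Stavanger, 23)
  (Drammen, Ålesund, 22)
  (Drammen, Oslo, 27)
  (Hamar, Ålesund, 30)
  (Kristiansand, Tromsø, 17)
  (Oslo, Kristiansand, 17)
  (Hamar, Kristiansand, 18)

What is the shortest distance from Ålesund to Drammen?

22

Checking several routes:
Ålesund→Drammen: 22
Ålesund→Kristiansand→Tromsø→Stavanger→Drammen: 23 + 17 + 9 + 9 = 58
Ålesund→Kristiansand→Stavanger→Drammen: 23 + 23 + 9 = 55
Ålesund→Hamar→Stavanger→Drammen: 30 + 23 + 9 = 62
Best route has total 22.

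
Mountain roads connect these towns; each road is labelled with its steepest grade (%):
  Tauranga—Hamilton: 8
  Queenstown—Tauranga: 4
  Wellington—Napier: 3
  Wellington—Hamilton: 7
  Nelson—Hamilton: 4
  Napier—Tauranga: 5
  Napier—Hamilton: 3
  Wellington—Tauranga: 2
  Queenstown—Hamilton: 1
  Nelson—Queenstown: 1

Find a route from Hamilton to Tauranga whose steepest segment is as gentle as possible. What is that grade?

3

Comparing a few candidate routes:
Hamilton → Nelson → Queenstown → Tauranga: max(4, 1, 4) = 4
Hamilton → Queenstown → Tauranga: max(1, 4) = 4
Hamilton → Napier → Wellington → Tauranga: max(3, 3, 2) = 3
The minimum achievable maximum is 3%.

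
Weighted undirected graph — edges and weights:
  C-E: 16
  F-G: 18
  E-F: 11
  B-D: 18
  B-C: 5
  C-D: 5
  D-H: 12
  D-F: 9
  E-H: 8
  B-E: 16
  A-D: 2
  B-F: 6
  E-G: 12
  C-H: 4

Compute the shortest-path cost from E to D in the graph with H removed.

20

Some routes from E to D avoiding H:
E - B - C - D: 16 + 5 + 5 = 26
E - C - D: 16 + 5 = 21
E - F - D: 11 + 9 = 20
Shortest: 20.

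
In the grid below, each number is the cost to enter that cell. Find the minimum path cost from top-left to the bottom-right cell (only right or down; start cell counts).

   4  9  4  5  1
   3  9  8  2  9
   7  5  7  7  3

34

Take r0c0 → r0c1 → r0c2 → r0c3 → r1c3 → r2c3 → r2c4 for a total of 4 + 9 + 4 + 5 + 2 + 7 + 3 = 34.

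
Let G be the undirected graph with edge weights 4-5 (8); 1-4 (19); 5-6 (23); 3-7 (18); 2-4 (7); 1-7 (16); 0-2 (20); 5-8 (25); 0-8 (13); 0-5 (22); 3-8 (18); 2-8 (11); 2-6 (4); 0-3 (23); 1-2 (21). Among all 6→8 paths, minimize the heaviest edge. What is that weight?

11

Checking several routes:
6 -> 2 -> 1 -> 7 -> 3 -> 8: max(4, 21, 16, 18, 18) = 21
6 -> 2 -> 0 -> 8: max(4, 20, 13) = 20
6 -> 2 -> 8: max(4, 11) = 11
6 -> 2 -> 4 -> 1 -> 7 -> 3 -> 8: max(4, 7, 19, 16, 18, 18) = 19
Smallest bottleneck: 11.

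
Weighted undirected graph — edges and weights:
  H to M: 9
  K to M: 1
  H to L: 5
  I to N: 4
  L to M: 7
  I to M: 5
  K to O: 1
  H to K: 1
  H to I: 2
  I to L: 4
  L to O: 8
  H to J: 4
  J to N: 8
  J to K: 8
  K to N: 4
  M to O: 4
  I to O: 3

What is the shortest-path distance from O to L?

7

Some routes from O to L:
O→I→L: 3 + 4 = 7
O→L: 8
O→K→H→L: 1 + 1 + 5 = 7
O→K→H→I→L: 1 + 1 + 2 + 4 = 8
Best route has total 7.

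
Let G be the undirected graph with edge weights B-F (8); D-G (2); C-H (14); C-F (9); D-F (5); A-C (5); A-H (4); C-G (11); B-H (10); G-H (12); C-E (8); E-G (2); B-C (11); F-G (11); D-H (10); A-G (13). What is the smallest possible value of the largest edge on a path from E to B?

8

Comparing a few candidate routes:
E - G - D - F - B: max(2, 2, 5, 8) = 8
E - G - D - H - A - C - F - B: max(2, 2, 10, 4, 5, 9, 8) = 10
E - C - F - B: max(8, 9, 8) = 9
E - G - D - H - B: max(2, 2, 10, 10) = 10
The minimum achievable maximum is 8.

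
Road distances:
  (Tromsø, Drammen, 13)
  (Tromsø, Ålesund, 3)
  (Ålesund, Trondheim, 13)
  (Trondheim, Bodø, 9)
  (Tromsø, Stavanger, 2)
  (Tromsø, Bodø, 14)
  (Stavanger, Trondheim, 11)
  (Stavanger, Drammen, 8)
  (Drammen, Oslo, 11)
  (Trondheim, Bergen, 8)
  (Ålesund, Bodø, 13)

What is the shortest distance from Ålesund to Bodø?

Some routes from Ålesund to Bodø:
Ålesund→Tromsø→Stavanger→Trondheim→Bodø: 3 + 2 + 11 + 9 = 25
Ålesund→Bodø: 13
Ålesund→Trondheim→Bodø: 13 + 9 = 22
Ålesund→Tromsø→Bodø: 3 + 14 = 17
Shortest: 13.

13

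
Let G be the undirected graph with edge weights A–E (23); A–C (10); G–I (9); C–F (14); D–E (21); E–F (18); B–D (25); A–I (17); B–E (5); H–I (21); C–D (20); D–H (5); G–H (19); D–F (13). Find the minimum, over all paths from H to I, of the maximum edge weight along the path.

17

Comparing a few candidate routes:
H -> D -> F -> C -> A -> I: max(5, 13, 14, 10, 17) = 17
H -> G -> I: max(19, 9) = 19
H -> D -> C -> A -> I: max(5, 20, 10, 17) = 20
H -> I: max(21) = 21
H -> D -> C -> F -> E -> A -> I: max(5, 20, 14, 18, 23, 17) = 23
H -> D -> E -> F -> C -> A -> I: max(5, 21, 18, 14, 10, 17) = 21
Best route has worst link 17.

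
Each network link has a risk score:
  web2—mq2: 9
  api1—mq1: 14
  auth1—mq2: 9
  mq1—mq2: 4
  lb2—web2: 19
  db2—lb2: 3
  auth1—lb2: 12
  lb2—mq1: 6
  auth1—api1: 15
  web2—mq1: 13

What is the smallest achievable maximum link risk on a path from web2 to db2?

9

A few of the web2→db2 routes:
web2 -> mq2 -> auth1 -> lb2 -> db2: max(9, 9, 12, 3) = 12
web2 -> mq1 -> mq2 -> auth1 -> lb2 -> db2: max(13, 4, 9, 12, 3) = 13
web2 -> mq2 -> mq1 -> lb2 -> db2: max(9, 4, 6, 3) = 9
The minimum achievable maximum is 9.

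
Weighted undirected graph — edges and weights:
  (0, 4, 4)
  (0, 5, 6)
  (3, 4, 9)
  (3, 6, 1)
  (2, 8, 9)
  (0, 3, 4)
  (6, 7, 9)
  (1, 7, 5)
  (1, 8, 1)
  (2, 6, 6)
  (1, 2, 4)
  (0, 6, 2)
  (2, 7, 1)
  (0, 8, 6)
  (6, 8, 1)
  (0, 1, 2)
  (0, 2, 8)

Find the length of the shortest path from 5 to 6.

Checking several routes:
5 -> 0 -> 2 -> 6: 6 + 8 + 6 = 20
5 -> 0 -> 6: 6 + 2 = 8
5 -> 0 -> 3 -> 6: 6 + 4 + 1 = 11
5 -> 0 -> 1 -> 8 -> 6: 6 + 2 + 1 + 1 = 10
5 -> 0 -> 1 -> 2 -> 6: 6 + 2 + 4 + 6 = 18
5 -> 0 -> 8 -> 6: 6 + 6 + 1 = 13
The minimum is 8.

8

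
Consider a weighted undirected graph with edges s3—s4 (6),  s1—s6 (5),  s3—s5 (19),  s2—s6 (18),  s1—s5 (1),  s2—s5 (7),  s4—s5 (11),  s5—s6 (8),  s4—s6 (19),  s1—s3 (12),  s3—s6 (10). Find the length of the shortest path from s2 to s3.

Comparing a few candidate routes:
s2 -> s5 -> s1 -> s3: 7 + 1 + 12 = 20
s2 -> s5 -> s1 -> s6 -> s3: 7 + 1 + 5 + 10 = 23
s2 -> s5 -> s4 -> s3: 7 + 11 + 6 = 24
Shortest: 20.

20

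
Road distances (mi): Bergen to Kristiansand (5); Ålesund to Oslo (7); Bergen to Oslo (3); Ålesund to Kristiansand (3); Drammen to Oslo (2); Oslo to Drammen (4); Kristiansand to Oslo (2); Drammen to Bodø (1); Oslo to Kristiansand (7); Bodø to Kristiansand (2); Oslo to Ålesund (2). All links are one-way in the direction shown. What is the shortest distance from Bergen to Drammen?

7

Routes from Bergen to Drammen:
Bergen → Oslo → Drammen: 3 + 4 = 7
Bergen → Kristiansand → Oslo → Drammen: 5 + 2 + 4 = 11
The minimum is 7 mi.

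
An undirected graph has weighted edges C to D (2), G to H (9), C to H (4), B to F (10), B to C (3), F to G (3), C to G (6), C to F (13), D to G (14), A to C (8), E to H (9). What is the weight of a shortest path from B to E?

16

Some routes from B to E:
B -> C -> H -> E: 3 + 4 + 9 = 16
B -> C -> G -> H -> E: 3 + 6 + 9 + 9 = 27
B -> F -> G -> H -> E: 10 + 3 + 9 + 9 = 31
Shortest: 16.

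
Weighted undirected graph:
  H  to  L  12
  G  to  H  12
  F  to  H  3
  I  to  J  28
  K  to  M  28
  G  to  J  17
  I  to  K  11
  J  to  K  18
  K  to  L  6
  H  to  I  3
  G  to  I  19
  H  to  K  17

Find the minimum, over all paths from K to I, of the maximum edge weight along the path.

Some routes from K to I:
K-L-H-I: max(6, 12, 3) = 12
K-H-I: max(17, 3) = 17
K-I: max(11) = 11
Smallest bottleneck: 11.

11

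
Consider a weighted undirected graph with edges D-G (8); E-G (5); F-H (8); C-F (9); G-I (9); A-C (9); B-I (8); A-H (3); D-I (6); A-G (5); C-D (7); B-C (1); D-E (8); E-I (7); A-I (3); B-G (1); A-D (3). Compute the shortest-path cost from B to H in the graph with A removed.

Comparing a few candidate routes:
B -> G -> D -> C -> F -> H: 1 + 8 + 7 + 9 + 8 = 33
B -> G -> E -> D -> C -> F -> H: 1 + 5 + 8 + 7 + 9 + 8 = 38
B -> C -> F -> H: 1 + 9 + 8 = 18
Best route has total 18.

18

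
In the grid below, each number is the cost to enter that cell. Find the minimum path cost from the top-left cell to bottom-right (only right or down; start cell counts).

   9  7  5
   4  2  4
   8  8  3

Take r0c0→r1c0→r1c1→r1c2→r2c2 for a total of 9 + 4 + 2 + 4 + 3 = 22.
(Top row then right column would cost 28.)

22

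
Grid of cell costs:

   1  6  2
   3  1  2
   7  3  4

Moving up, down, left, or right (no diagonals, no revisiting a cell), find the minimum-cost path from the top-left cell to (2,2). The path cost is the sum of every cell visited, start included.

Path r0c0 → r1c0 → r1c1 → r1c2 → r2c2: 1 + 3 + 1 + 2 + 4 = 11.

11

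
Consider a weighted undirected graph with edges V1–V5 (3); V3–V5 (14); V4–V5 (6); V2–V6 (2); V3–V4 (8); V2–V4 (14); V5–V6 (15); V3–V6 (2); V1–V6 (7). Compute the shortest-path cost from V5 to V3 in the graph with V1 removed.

Checking several routes:
V5 - V4 - V3: 6 + 8 = 14
V5 - V4 - V2 - V6 - V3: 6 + 14 + 2 + 2 = 24
V5 - V6 - V3: 15 + 2 = 17
V5 - V3: 14
Best route has total 14.

14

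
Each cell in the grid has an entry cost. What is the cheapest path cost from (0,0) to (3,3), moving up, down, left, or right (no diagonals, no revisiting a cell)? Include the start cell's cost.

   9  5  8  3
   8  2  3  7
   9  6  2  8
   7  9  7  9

37

Best path: (0,0) (0,1) (1,1) (1,2) (2,2) (3,2) (3,3)
Cost: 9 + 5 + 2 + 3 + 2 + 7 + 9 = 37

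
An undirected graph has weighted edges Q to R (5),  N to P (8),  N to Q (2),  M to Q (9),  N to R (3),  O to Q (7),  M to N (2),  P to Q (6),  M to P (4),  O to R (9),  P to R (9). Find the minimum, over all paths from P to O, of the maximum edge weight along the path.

Some routes from P to O:
P -> N -> R -> Q -> O: max(8, 3, 5, 7) = 8
P -> N -> Q -> O: max(8, 2, 7) = 8
P -> M -> N -> R -> Q -> O: max(4, 2, 3, 5, 7) = 7
P -> Q -> O: max(6, 7) = 7
P -> M -> N -> Q -> O: max(4, 2, 2, 7) = 7
Best route has worst link 7.

7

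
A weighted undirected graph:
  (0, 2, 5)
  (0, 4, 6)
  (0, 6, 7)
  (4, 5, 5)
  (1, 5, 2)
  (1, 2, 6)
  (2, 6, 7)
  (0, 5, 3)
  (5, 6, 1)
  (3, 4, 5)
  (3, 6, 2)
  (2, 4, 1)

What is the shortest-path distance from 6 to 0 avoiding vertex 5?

7

Candidate routes:
6 -> 3 -> 4 -> 0: 2 + 5 + 6 = 13
6 -> 2 -> 0: 7 + 5 = 12
6 -> 3 -> 4 -> 2 -> 0: 2 + 5 + 1 + 5 = 13
6 -> 0: 7
6 -> 2 -> 4 -> 0: 7 + 1 + 6 = 14
Shortest: 7.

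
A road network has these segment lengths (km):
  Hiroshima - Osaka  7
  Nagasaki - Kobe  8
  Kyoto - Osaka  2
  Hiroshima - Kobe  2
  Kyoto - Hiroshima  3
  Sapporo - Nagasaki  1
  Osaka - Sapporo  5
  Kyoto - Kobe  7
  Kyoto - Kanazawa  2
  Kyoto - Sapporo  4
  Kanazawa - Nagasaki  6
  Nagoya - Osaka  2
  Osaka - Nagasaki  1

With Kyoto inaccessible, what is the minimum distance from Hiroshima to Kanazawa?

14

Routes from Hiroshima to Kanazawa avoiding Kyoto:
Hiroshima → Osaka → Nagasaki → Kanazawa: 7 + 1 + 6 = 14
Hiroshima → Kobe → Nagasaki → Kanazawa: 2 + 8 + 6 = 16
Hiroshima → Osaka → Sapporo → Nagasaki → Kanazawa: 7 + 5 + 1 + 6 = 19
Shortest: 14 km.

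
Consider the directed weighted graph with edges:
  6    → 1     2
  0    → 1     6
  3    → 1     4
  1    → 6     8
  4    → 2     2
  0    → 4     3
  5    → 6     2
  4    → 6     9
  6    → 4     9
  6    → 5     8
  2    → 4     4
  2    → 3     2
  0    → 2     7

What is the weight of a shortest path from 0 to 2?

5

Candidate routes:
0 - 4 - 2: 3 + 2 = 5
0 - 2: 7
0 - 1 - 6 - 4 - 2: 6 + 8 + 9 + 2 = 25
The minimum is 5.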